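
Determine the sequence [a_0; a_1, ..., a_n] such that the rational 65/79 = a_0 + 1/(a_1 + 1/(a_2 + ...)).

[0; 1, 4, 1, 1, 1, 4]

Run the Euclidean algorithm on 65 and 79; the successive quotients are the partial quotients a_0, a_1, ... (each step inverts the fractional part left over by the previous one):
  65 = 0*79 + 65, so a_0 = 0.
  79 = 1*65 + 14, so a_1 = 1.
  65 = 4*14 + 9, so a_2 = 4.
  14 = 1*9 + 5, so a_3 = 1.
  9 = 1*5 + 4, so a_4 = 1.
  5 = 1*4 + 1, so a_5 = 1.
  4 = 4*1 + 0, so a_6 = 4.
The remainder reaches 0 after 7 divisions, so the expansion has 7 partial quotients, read off in order.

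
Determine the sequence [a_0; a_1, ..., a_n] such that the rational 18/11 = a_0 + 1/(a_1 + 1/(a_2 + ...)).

[1; 1, 1, 1, 3]

Run the Euclidean algorithm on 18 and 11; the successive quotients are the partial quotients a_0, a_1, ... (each step inverts the fractional part left over by the previous one):
  18 = 1*11 + 7, so a_0 = 1.
  11 = 1*7 + 4, so a_1 = 1.
  7 = 1*4 + 3, so a_2 = 1.
  4 = 1*3 + 1, so a_3 = 1.
  3 = 3*1 + 0, so a_4 = 3.
The remainder reaches 0 after 5 divisions, so the expansion has 5 partial quotients, read off in order.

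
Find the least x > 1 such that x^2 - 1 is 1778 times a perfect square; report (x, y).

(x, y) = (253, 6)

First expand sqrt(1778) as a continued fraction. With x_i = (sqrt(1778) + m_i)/d_i and (m_0, d_0) = (0, 1): a_0 = floor(sqrt(1778)) = 42, since 42^2 = 1764 <= 1778 < 1849 = 43^2.
Iterate m_{i+1} = d_i*a_i - m_i, d_{i+1} = (1778 - m_{i+1}^2)/d_i, a_{i+1} = floor((a_0 + m_{i+1})/d_{i+1}):
  m_1 = 1*42 - 0 = 42, d_1 = (1778 - 42^2)/1 = 14/1 = 14, a_1 = floor((42 + 42)/14) = 6.
  m_2 = 14*6 - 42 = 42, d_2 = (1778 - 42^2)/14 = 14/14 = 1, a_2 = floor((42 + 42)/1) = 84.
  m_3 = 1*84 - 42 = 42, d_3 = (1778 - 42^2)/1 = 14/1 = 14: (m_3, d_3) = (m_1, d_1) = (42, 14), so from here the quotients repeat a_1, a_2; the period length is 2.
So sqrt(1778) = [42; (6, 84)] with period length k = 2.
k is even, so the fundamental solution of x^2 - 1778y^2 = 1 is (p_{k-1}, q_{k-1}) = (p_1, q_1); compute convergents through index 1.
Convergents (p_i = a_i*p_{i-1} + p_{i-2}, q_i = a_i*q_{i-1} + q_{i-2} with p_{-2}=0, p_{-1}=1, q_{-2}=1, q_{-1}=0):
  i=0: a_0=42, p_0 = 42*1 + 0 = 42, q_0 = 42*0 + 1 = 1.
  i=1: a_1=6, p_1 = 6*42 + 1 = 253, q_1 = 6*1 + 0 = 6.
Check: 253^2 - 1778*6^2 = 64009 - 64008 = 1, so (x, y) = (253, 6) solves the equation, and by the theorem it is the least positive solution.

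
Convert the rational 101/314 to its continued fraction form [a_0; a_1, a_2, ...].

Run the Euclidean algorithm on 101 and 314; the successive quotients are the partial quotients a_0, a_1, ... (each step inverts the fractional part left over by the previous one):
  101 = 0*314 + 101, so a_0 = 0.
  314 = 3*101 + 11, so a_1 = 3.
  101 = 9*11 + 2, so a_2 = 9.
  11 = 5*2 + 1, so a_3 = 5.
  2 = 2*1 + 0, so a_4 = 2.
The remainder reaches 0 after 5 divisions, so the expansion has 5 partial quotients, read off in order.

[0; 3, 9, 5, 2]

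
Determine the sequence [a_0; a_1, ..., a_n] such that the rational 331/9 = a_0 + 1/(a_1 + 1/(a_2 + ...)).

Run the Euclidean algorithm on 331 and 9; the successive quotients are the partial quotients a_0, a_1, ... (each step inverts the fractional part left over by the previous one):
  331 = 36*9 + 7, so a_0 = 36.
  9 = 1*7 + 2, so a_1 = 1.
  7 = 3*2 + 1, so a_2 = 3.
  2 = 2*1 + 0, so a_3 = 2.
The remainder reaches 0 after 4 divisions, so the expansion has 4 partial quotients, read off in order.

[36; 1, 3, 2]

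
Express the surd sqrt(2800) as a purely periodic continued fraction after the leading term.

Write x_i = (sqrt(2800) + m_i)/d_i with (m_0, d_0) = (0, 1). a_0 = floor(sqrt(2800)) = 52, since 52^2 = 2704 <= 2800 < 2809 = 53^2.
Iterate m_{i+1} = d_i*a_i - m_i, d_{i+1} = (2800 - m_{i+1}^2)/d_i, a_{i+1} = floor((a_0 + m_{i+1})/d_{i+1}):
  m_1 = 1*52 - 0 = 52, d_1 = (2800 - 52^2)/1 = 96/1 = 96, a_1 = floor((52 + 52)/96) = 1.
  m_2 = 96*1 - 52 = 44, d_2 = (2800 - 44^2)/96 = 864/96 = 9, a_2 = floor((52 + 44)/9) = 10.
  m_3 = 9*10 - 44 = 46, d_3 = (2800 - 46^2)/9 = 684/9 = 76, a_3 = floor((52 + 46)/76) = 1.
  m_4 = 76*1 - 46 = 30, d_4 = (2800 - 30^2)/76 = 1900/76 = 25, a_4 = floor((52 + 30)/25) = 3.
  m_5 = 25*3 - 30 = 45, d_5 = (2800 - 45^2)/25 = 775/25 = 31, a_5 = floor((52 + 45)/31) = 3.
  m_6 = 31*3 - 45 = 48, d_6 = (2800 - 48^2)/31 = 496/31 = 16, a_6 = floor((52 + 48)/16) = 6.
  m_7 = 16*6 - 48 = 48, d_7 = (2800 - 48^2)/16 = 496/16 = 31, a_7 = floor((52 + 48)/31) = 3.
  m_8 = 31*3 - 48 = 45, d_8 = (2800 - 45^2)/31 = 775/31 = 25, a_8 = floor((52 + 45)/25) = 3.
  m_9 = 25*3 - 45 = 30, d_9 = (2800 - 30^2)/25 = 1900/25 = 76, a_9 = floor((52 + 30)/76) = 1.
  m_10 = 76*1 - 30 = 46, d_10 = (2800 - 46^2)/76 = 684/76 = 9, a_10 = floor((52 + 46)/9) = 10.
  m_11 = 9*10 - 46 = 44, d_11 = (2800 - 44^2)/9 = 864/9 = 96, a_11 = floor((52 + 44)/96) = 1.
  m_12 = 96*1 - 44 = 52, d_12 = (2800 - 52^2)/96 = 96/96 = 1, a_12 = floor((52 + 52)/1) = 104.
  m_13 = 1*104 - 52 = 52, d_13 = (2800 - 52^2)/1 = 96/1 = 96: (m_13, d_13) = (m_1, d_1) = (52, 96), so from here the quotients repeat a_1, ..., a_12; the period length is 12.
Hence the expansion of sqrt(2800) is a_0 = 52 followed by the repeating block 1, 10, 1, 3, 3, 6, 3, 3, 1, 10, 1, 104 (period 12).

[52; (1, 10, 1, 3, 3, 6, 3, 3, 1, 10, 1, 104)]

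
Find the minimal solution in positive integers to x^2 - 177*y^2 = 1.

First expand sqrt(177) as a continued fraction. With x_i = (sqrt(177) + m_i)/d_i and (m_0, d_0) = (0, 1): a_0 = floor(sqrt(177)) = 13, since 13^2 = 169 <= 177 < 196 = 14^2.
Iterate m_{i+1} = d_i*a_i - m_i, d_{i+1} = (177 - m_{i+1}^2)/d_i, a_{i+1} = floor((a_0 + m_{i+1})/d_{i+1}):
  m_1 = 1*13 - 0 = 13, d_1 = (177 - 13^2)/1 = 8/1 = 8, a_1 = floor((13 + 13)/8) = 3.
  m_2 = 8*3 - 13 = 11, d_2 = (177 - 11^2)/8 = 56/8 = 7, a_2 = floor((13 + 11)/7) = 3.
  m_3 = 7*3 - 11 = 10, d_3 = (177 - 10^2)/7 = 77/7 = 11, a_3 = floor((13 + 10)/11) = 2.
  m_4 = 11*2 - 10 = 12, d_4 = (177 - 12^2)/11 = 33/11 = 3, a_4 = floor((13 + 12)/3) = 8.
  m_5 = 3*8 - 12 = 12, d_5 = (177 - 12^2)/3 = 33/3 = 11, a_5 = floor((13 + 12)/11) = 2.
  m_6 = 11*2 - 12 = 10, d_6 = (177 - 10^2)/11 = 77/11 = 7, a_6 = floor((13 + 10)/7) = 3.
  m_7 = 7*3 - 10 = 11, d_7 = (177 - 11^2)/7 = 56/7 = 8, a_7 = floor((13 + 11)/8) = 3.
  m_8 = 8*3 - 11 = 13, d_8 = (177 - 13^2)/8 = 8/8 = 1, a_8 = floor((13 + 13)/1) = 26.
  m_9 = 1*26 - 13 = 13, d_9 = (177 - 13^2)/1 = 8/1 = 8: (m_9, d_9) = (m_1, d_1) = (13, 8), so from here the quotients repeat a_1, ..., a_8; the period length is 8.
So sqrt(177) = [13; (3, 3, 2, 8, 2, 3, 3, 26)] with period length k = 8.
k is even, so the fundamental solution of x^2 - 177y^2 = 1 is (p_{k-1}, q_{k-1}) = (p_7, q_7); compute convergents through index 7.
Convergents (p_i = a_i*p_{i-1} + p_{i-2}, q_i = a_i*q_{i-1} + q_{i-2} with p_{-2}=0, p_{-1}=1, q_{-2}=1, q_{-1}=0):
  i=0: a_0=13, p_0 = 13*1 + 0 = 13, q_0 = 13*0 + 1 = 1.
  i=1: a_1=3, p_1 = 3*13 + 1 = 40, q_1 = 3*1 + 0 = 3.
  i=2: a_2=3, p_2 = 3*40 + 13 = 133, q_2 = 3*3 + 1 = 10.
  i=3: a_3=2, p_3 = 2*133 + 40 = 306, q_3 = 2*10 + 3 = 23.
  i=4: a_4=8, p_4 = 8*306 + 133 = 2581, q_4 = 8*23 + 10 = 194.
  i=5: a_5=2, p_5 = 2*2581 + 306 = 5468, q_5 = 2*194 + 23 = 411.
  i=6: a_6=3, p_6 = 3*5468 + 2581 = 18985, q_6 = 3*411 + 194 = 1427.
  i=7: a_7=3, p_7 = 3*18985 + 5468 = 62423, q_7 = 3*1427 + 411 = 4692.
Check: 62423^2 - 177*4692^2 = 3896630929 - 3896630928 = 1, so (x, y) = (62423, 4692) solves the equation, and by the theorem it is the least positive solution.

(x, y) = (62423, 4692)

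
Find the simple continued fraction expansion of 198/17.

Run the Euclidean algorithm on 198 and 17; the successive quotients are the partial quotients a_0, a_1, ... (each step inverts the fractional part left over by the previous one):
  198 = 11*17 + 11, so a_0 = 11.
  17 = 1*11 + 6, so a_1 = 1.
  11 = 1*6 + 5, so a_2 = 1.
  6 = 1*5 + 1, so a_3 = 1.
  5 = 5*1 + 0, so a_4 = 5.
The remainder reaches 0 after 5 divisions, so the expansion has 5 partial quotients, read off in order.

[11; 1, 1, 1, 5]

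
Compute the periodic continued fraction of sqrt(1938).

Write x_i = (sqrt(1938) + m_i)/d_i with (m_0, d_0) = (0, 1). a_0 = floor(sqrt(1938)) = 44, since 44^2 = 1936 <= 1938 < 2025 = 45^2.
Iterate m_{i+1} = d_i*a_i - m_i, d_{i+1} = (1938 - m_{i+1}^2)/d_i, a_{i+1} = floor((a_0 + m_{i+1})/d_{i+1}):
  m_1 = 1*44 - 0 = 44, d_1 = (1938 - 44^2)/1 = 2/1 = 2, a_1 = floor((44 + 44)/2) = 44.
  m_2 = 2*44 - 44 = 44, d_2 = (1938 - 44^2)/2 = 2/2 = 1, a_2 = floor((44 + 44)/1) = 88.
  m_3 = 1*88 - 44 = 44, d_3 = (1938 - 44^2)/1 = 2/1 = 2: (m_3, d_3) = (m_1, d_1) = (44, 2), so from here the quotients repeat a_1, a_2; the period length is 2.
Hence the expansion of sqrt(1938) is a_0 = 44 followed by the repeating block 44, 88 (period 2).

[44; (44, 88)]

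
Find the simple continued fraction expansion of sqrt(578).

Write x_i = (sqrt(578) + m_i)/d_i with (m_0, d_0) = (0, 1). a_0 = floor(sqrt(578)) = 24, since 24^2 = 576 <= 578 < 625 = 25^2.
Iterate m_{i+1} = d_i*a_i - m_i, d_{i+1} = (578 - m_{i+1}^2)/d_i, a_{i+1} = floor((a_0 + m_{i+1})/d_{i+1}):
  m_1 = 1*24 - 0 = 24, d_1 = (578 - 24^2)/1 = 2/1 = 2, a_1 = floor((24 + 24)/2) = 24.
  m_2 = 2*24 - 24 = 24, d_2 = (578 - 24^2)/2 = 2/2 = 1, a_2 = floor((24 + 24)/1) = 48.
  m_3 = 1*48 - 24 = 24, d_3 = (578 - 24^2)/1 = 2/1 = 2: (m_3, d_3) = (m_1, d_1) = (24, 2), so from here the quotients repeat a_1, a_2; the period length is 2.
Hence the expansion of sqrt(578) is a_0 = 24 followed by the repeating block 24, 48 (period 2).

[24; (24, 48)]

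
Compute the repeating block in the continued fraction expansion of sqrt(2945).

Write x_i = (sqrt(2945) + m_i)/d_i with (m_0, d_0) = (0, 1). a_0 = floor(sqrt(2945)) = 54, since 54^2 = 2916 <= 2945 < 3025 = 55^2.
Iterate m_{i+1} = d_i*a_i - m_i, d_{i+1} = (2945 - m_{i+1}^2)/d_i, a_{i+1} = floor((a_0 + m_{i+1})/d_{i+1}):
  m_1 = 1*54 - 0 = 54, d_1 = (2945 - 54^2)/1 = 29/1 = 29, a_1 = floor((54 + 54)/29) = 3.
  m_2 = 29*3 - 54 = 33, d_2 = (2945 - 33^2)/29 = 1856/29 = 64, a_2 = floor((54 + 33)/64) = 1.
  m_3 = 64*1 - 33 = 31, d_3 = (2945 - 31^2)/64 = 1984/64 = 31, a_3 = floor((54 + 31)/31) = 2.
  m_4 = 31*2 - 31 = 31, d_4 = (2945 - 31^2)/31 = 1984/31 = 64, a_4 = floor((54 + 31)/64) = 1.
  m_5 = 64*1 - 31 = 33, d_5 = (2945 - 33^2)/64 = 1856/64 = 29, a_5 = floor((54 + 33)/29) = 3.
  m_6 = 29*3 - 33 = 54, d_6 = (2945 - 54^2)/29 = 29/29 = 1, a_6 = floor((54 + 54)/1) = 108.
  m_7 = 1*108 - 54 = 54, d_7 = (2945 - 54^2)/1 = 29/1 = 29: (m_7, d_7) = (m_1, d_1) = (54, 29), so from here the quotients repeat a_1, ..., a_6; the period length is 6.
Hence the expansion of sqrt(2945) is a_0 = 54 followed by the repeating block 3, 1, 2, 1, 3, 108 (period 6).

[54; (3, 1, 2, 1, 3, 108)]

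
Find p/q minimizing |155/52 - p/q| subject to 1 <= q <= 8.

Expand x = 155/52 as a continued fraction with the Euclidean algorithm:
  155 = 2*52 + 51, so a_0 = 2.
  52 = 1*51 + 1, so a_1 = 1.
  51 = 51*1 + 0, so a_2 = 51.
so x = [2; 1, 51].
Convergents (p_i = a_i*p_{i-1} + p_{i-2}, q_i = a_i*q_{i-1} + q_{i-2} with p_{-2}=0, p_{-1}=1, q_{-2}=1, q_{-1}=0), until the denominator exceeds 8:
  i=0: a_0=2, p_0 = 2*1 + 0 = 2, q_0 = 2*0 + 1 = 1.
  i=1: a_1=1, p_1 = 1*2 + 1 = 3, q_1 = 1*1 + 0 = 1.
  i=2: a_2=51, p_2 = 51*3 + 2 = 155, q_2 = 51*1 + 1 = 52.
q_2 = 52 > 8, so the last convergent with denominator <= 8 is p_1/q_1 = 3/1.
The closest fraction with denominator <= 8 is either p_1/q_1 or the intermediate fraction (k*p_1 + p_0)/(k*q_1 + q_0) with the largest k >= 1 whose denominator stays <= 8; these approach x as k grows, and every other convergent or intermediate fraction in range is farther away.
Largest k: floor((8 - q_0)/q_1) = floor((8 - 1)/1) = 7.
That gives (7*3 + 2)/(7*1 + 1) = 23/8.
Compare the errors: |x - 3/1| = |155*1 - 3*52|/(52*1) = 1/52, and |x - 23/8| = |155*8 - 23*52|/(52*8) = 44/416.
Cross-multiplying, 1*416 = 416 < 2288 = 44*52, so 1/52 is smaller: the convergent 3/1 is closer to x than 23/8.

3/1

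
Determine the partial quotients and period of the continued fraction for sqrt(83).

[9; (9, 18)]

Write x_i = (sqrt(83) + m_i)/d_i with (m_0, d_0) = (0, 1). a_0 = floor(sqrt(83)) = 9, since 9^2 = 81 <= 83 < 100 = 10^2.
Iterate m_{i+1} = d_i*a_i - m_i, d_{i+1} = (83 - m_{i+1}^2)/d_i, a_{i+1} = floor((a_0 + m_{i+1})/d_{i+1}):
  m_1 = 1*9 - 0 = 9, d_1 = (83 - 9^2)/1 = 2/1 = 2, a_1 = floor((9 + 9)/2) = 9.
  m_2 = 2*9 - 9 = 9, d_2 = (83 - 9^2)/2 = 2/2 = 1, a_2 = floor((9 + 9)/1) = 18.
  m_3 = 1*18 - 9 = 9, d_3 = (83 - 9^2)/1 = 2/1 = 2: (m_3, d_3) = (m_1, d_1) = (9, 2), so from here the quotients repeat a_1, a_2; the period length is 2.
Hence the expansion of sqrt(83) is a_0 = 9 followed by the repeating block 9, 18 (period 2).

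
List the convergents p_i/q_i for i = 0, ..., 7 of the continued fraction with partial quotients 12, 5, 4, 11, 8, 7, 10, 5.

Using the convergent recurrence p_i = a_i*p_{i-1} + p_{i-2}, q_i = a_i*q_{i-1} + q_{i-2} with p_{-2}=0, p_{-1}=1, q_{-2}=1, q_{-1}=0:
  i=0: a_0=12, p_0 = 12*1 + 0 = 12, q_0 = 12*0 + 1 = 1.
  i=1: a_1=5, p_1 = 5*12 + 1 = 61, q_1 = 5*1 + 0 = 5.
  i=2: a_2=4, p_2 = 4*61 + 12 = 256, q_2 = 4*5 + 1 = 21.
  i=3: a_3=11, p_3 = 11*256 + 61 = 2877, q_3 = 11*21 + 5 = 236.
  i=4: a_4=8, p_4 = 8*2877 + 256 = 23272, q_4 = 8*236 + 21 = 1909.
  i=5: a_5=7, p_5 = 7*23272 + 2877 = 165781, q_5 = 7*1909 + 236 = 13599.
  i=6: a_6=10, p_6 = 10*165781 + 23272 = 1681082, q_6 = 10*13599 + 1909 = 137899.
  i=7: a_7=5, p_7 = 5*1681082 + 165781 = 8571191, q_7 = 5*137899 + 13599 = 703094.

12/1, 61/5, 256/21, 2877/236, 23272/1909, 165781/13599, 1681082/137899, 8571191/703094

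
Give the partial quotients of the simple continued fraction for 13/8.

[1; 1, 1, 1, 2]

Run the Euclidean algorithm on 13 and 8; the successive quotients are the partial quotients a_0, a_1, ... (each step inverts the fractional part left over by the previous one):
  13 = 1*8 + 5, so a_0 = 1.
  8 = 1*5 + 3, so a_1 = 1.
  5 = 1*3 + 2, so a_2 = 1.
  3 = 1*2 + 1, so a_3 = 1.
  2 = 2*1 + 0, so a_4 = 2.
The remainder reaches 0 after 5 divisions, so the expansion has 5 partial quotients, read off in order.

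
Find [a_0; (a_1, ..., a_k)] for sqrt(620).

[24; (1, 8, 1, 48)]

Write x_i = (sqrt(620) + m_i)/d_i with (m_0, d_0) = (0, 1). a_0 = floor(sqrt(620)) = 24, since 24^2 = 576 <= 620 < 625 = 25^2.
Iterate m_{i+1} = d_i*a_i - m_i, d_{i+1} = (620 - m_{i+1}^2)/d_i, a_{i+1} = floor((a_0 + m_{i+1})/d_{i+1}):
  m_1 = 1*24 - 0 = 24, d_1 = (620 - 24^2)/1 = 44/1 = 44, a_1 = floor((24 + 24)/44) = 1.
  m_2 = 44*1 - 24 = 20, d_2 = (620 - 20^2)/44 = 220/44 = 5, a_2 = floor((24 + 20)/5) = 8.
  m_3 = 5*8 - 20 = 20, d_3 = (620 - 20^2)/5 = 220/5 = 44, a_3 = floor((24 + 20)/44) = 1.
  m_4 = 44*1 - 20 = 24, d_4 = (620 - 24^2)/44 = 44/44 = 1, a_4 = floor((24 + 24)/1) = 48.
  m_5 = 1*48 - 24 = 24, d_5 = (620 - 24^2)/1 = 44/1 = 44: (m_5, d_5) = (m_1, d_1) = (24, 44), so from here the quotients repeat a_1, ..., a_4; the period length is 4.
Hence the expansion of sqrt(620) is a_0 = 24 followed by the repeating block 1, 8, 1, 48 (period 4).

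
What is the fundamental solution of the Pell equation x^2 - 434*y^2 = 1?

(x, y) = (125, 6)

First expand sqrt(434) as a continued fraction. With x_i = (sqrt(434) + m_i)/d_i and (m_0, d_0) = (0, 1): a_0 = floor(sqrt(434)) = 20, since 20^2 = 400 <= 434 < 441 = 21^2.
Iterate m_{i+1} = d_i*a_i - m_i, d_{i+1} = (434 - m_{i+1}^2)/d_i, a_{i+1} = floor((a_0 + m_{i+1})/d_{i+1}):
  m_1 = 1*20 - 0 = 20, d_1 = (434 - 20^2)/1 = 34/1 = 34, a_1 = floor((20 + 20)/34) = 1.
  m_2 = 34*1 - 20 = 14, d_2 = (434 - 14^2)/34 = 238/34 = 7, a_2 = floor((20 + 14)/7) = 4.
  m_3 = 7*4 - 14 = 14, d_3 = (434 - 14^2)/7 = 238/7 = 34, a_3 = floor((20 + 14)/34) = 1.
  m_4 = 34*1 - 14 = 20, d_4 = (434 - 20^2)/34 = 34/34 = 1, a_4 = floor((20 + 20)/1) = 40.
  m_5 = 1*40 - 20 = 20, d_5 = (434 - 20^2)/1 = 34/1 = 34: (m_5, d_5) = (m_1, d_1) = (20, 34), so from here the quotients repeat a_1, ..., a_4; the period length is 4.
So sqrt(434) = [20; (1, 4, 1, 40)] with period length k = 4.
k is even, so the fundamental solution of x^2 - 434y^2 = 1 is (p_{k-1}, q_{k-1}) = (p_3, q_3); compute convergents through index 3.
Convergents (p_i = a_i*p_{i-1} + p_{i-2}, q_i = a_i*q_{i-1} + q_{i-2} with p_{-2}=0, p_{-1}=1, q_{-2}=1, q_{-1}=0):
  i=0: a_0=20, p_0 = 20*1 + 0 = 20, q_0 = 20*0 + 1 = 1.
  i=1: a_1=1, p_1 = 1*20 + 1 = 21, q_1 = 1*1 + 0 = 1.
  i=2: a_2=4, p_2 = 4*21 + 20 = 104, q_2 = 4*1 + 1 = 5.
  i=3: a_3=1, p_3 = 1*104 + 21 = 125, q_3 = 1*5 + 1 = 6.
Check: 125^2 - 434*6^2 = 15625 - 15624 = 1, so (x, y) = (125, 6) solves the equation, and by the theorem it is the least positive solution.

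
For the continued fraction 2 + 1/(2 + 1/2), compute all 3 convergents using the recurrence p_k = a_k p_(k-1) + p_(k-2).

Using the convergent recurrence p_i = a_i*p_{i-1} + p_{i-2}, q_i = a_i*q_{i-1} + q_{i-2} with p_{-2}=0, p_{-1}=1, q_{-2}=1, q_{-1}=0:
  i=0: a_0=2, p_0 = 2*1 + 0 = 2, q_0 = 2*0 + 1 = 1.
  i=1: a_1=2, p_1 = 2*2 + 1 = 5, q_1 = 2*1 + 0 = 2.
  i=2: a_2=2, p_2 = 2*5 + 2 = 12, q_2 = 2*2 + 1 = 5.

2/1, 5/2, 12/5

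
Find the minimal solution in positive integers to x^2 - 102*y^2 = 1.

First expand sqrt(102) as a continued fraction. With x_i = (sqrt(102) + m_i)/d_i and (m_0, d_0) = (0, 1): a_0 = floor(sqrt(102)) = 10, since 10^2 = 100 <= 102 < 121 = 11^2.
Iterate m_{i+1} = d_i*a_i - m_i, d_{i+1} = (102 - m_{i+1}^2)/d_i, a_{i+1} = floor((a_0 + m_{i+1})/d_{i+1}):
  m_1 = 1*10 - 0 = 10, d_1 = (102 - 10^2)/1 = 2/1 = 2, a_1 = floor((10 + 10)/2) = 10.
  m_2 = 2*10 - 10 = 10, d_2 = (102 - 10^2)/2 = 2/2 = 1, a_2 = floor((10 + 10)/1) = 20.
  m_3 = 1*20 - 10 = 10, d_3 = (102 - 10^2)/1 = 2/1 = 2: (m_3, d_3) = (m_1, d_1) = (10, 2), so from here the quotients repeat a_1, a_2; the period length is 2.
So sqrt(102) = [10; (10, 20)] with period length k = 2.
k is even, so the fundamental solution of x^2 - 102y^2 = 1 is (p_{k-1}, q_{k-1}) = (p_1, q_1); compute convergents through index 1.
Convergents (p_i = a_i*p_{i-1} + p_{i-2}, q_i = a_i*q_{i-1} + q_{i-2} with p_{-2}=0, p_{-1}=1, q_{-2}=1, q_{-1}=0):
  i=0: a_0=10, p_0 = 10*1 + 0 = 10, q_0 = 10*0 + 1 = 1.
  i=1: a_1=10, p_1 = 10*10 + 1 = 101, q_1 = 10*1 + 0 = 10.
Check: 101^2 - 102*10^2 = 10201 - 10200 = 1, so (x, y) = (101, 10) solves the equation, and by the theorem it is the least positive solution.

(x, y) = (101, 10)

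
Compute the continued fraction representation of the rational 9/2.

Run the Euclidean algorithm on 9 and 2; the successive quotients are the partial quotients a_0, a_1, ... (each step inverts the fractional part left over by the previous one):
  9 = 4*2 + 1, so a_0 = 4.
  2 = 2*1 + 0, so a_1 = 2.
The remainder reaches 0 after 2 divisions, so the expansion has 2 partial quotients, read off in order.

[4; 2]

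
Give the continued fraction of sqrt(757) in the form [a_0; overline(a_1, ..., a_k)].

[27; overline(1, 1, 17, 1, 5, 5, 1, 17, 1, 1, 54)]

Write x_i = (sqrt(757) + m_i)/d_i with (m_0, d_0) = (0, 1). a_0 = floor(sqrt(757)) = 27, since 27^2 = 729 <= 757 < 784 = 28^2.
Iterate m_{i+1} = d_i*a_i - m_i, d_{i+1} = (757 - m_{i+1}^2)/d_i, a_{i+1} = floor((a_0 + m_{i+1})/d_{i+1}):
  m_1 = 1*27 - 0 = 27, d_1 = (757 - 27^2)/1 = 28/1 = 28, a_1 = floor((27 + 27)/28) = 1.
  m_2 = 28*1 - 27 = 1, d_2 = (757 - 1^2)/28 = 756/28 = 27, a_2 = floor((27 + 1)/27) = 1.
  m_3 = 27*1 - 1 = 26, d_3 = (757 - 26^2)/27 = 81/27 = 3, a_3 = floor((27 + 26)/3) = 17.
  m_4 = 3*17 - 26 = 25, d_4 = (757 - 25^2)/3 = 132/3 = 44, a_4 = floor((27 + 25)/44) = 1.
  m_5 = 44*1 - 25 = 19, d_5 = (757 - 19^2)/44 = 396/44 = 9, a_5 = floor((27 + 19)/9) = 5.
  m_6 = 9*5 - 19 = 26, d_6 = (757 - 26^2)/9 = 81/9 = 9, a_6 = floor((27 + 26)/9) = 5.
  m_7 = 9*5 - 26 = 19, d_7 = (757 - 19^2)/9 = 396/9 = 44, a_7 = floor((27 + 19)/44) = 1.
  m_8 = 44*1 - 19 = 25, d_8 = (757 - 25^2)/44 = 132/44 = 3, a_8 = floor((27 + 25)/3) = 17.
  m_9 = 3*17 - 25 = 26, d_9 = (757 - 26^2)/3 = 81/3 = 27, a_9 = floor((27 + 26)/27) = 1.
  m_10 = 27*1 - 26 = 1, d_10 = (757 - 1^2)/27 = 756/27 = 28, a_10 = floor((27 + 1)/28) = 1.
  m_11 = 28*1 - 1 = 27, d_11 = (757 - 27^2)/28 = 28/28 = 1, a_11 = floor((27 + 27)/1) = 54.
  m_12 = 1*54 - 27 = 27, d_12 = (757 - 27^2)/1 = 28/1 = 28: (m_12, d_12) = (m_1, d_1) = (27, 28), so from here the quotients repeat a_1, ..., a_11; the period length is 11.
Hence the expansion of sqrt(757) is a_0 = 27 followed by the repeating block 1, 1, 17, 1, 5, 5, 1, 17, 1, 1, 54 (period 11).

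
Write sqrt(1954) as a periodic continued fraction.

Write x_i = (sqrt(1954) + m_i)/d_i with (m_0, d_0) = (0, 1). a_0 = floor(sqrt(1954)) = 44, since 44^2 = 1936 <= 1954 < 2025 = 45^2.
Iterate m_{i+1} = d_i*a_i - m_i, d_{i+1} = (1954 - m_{i+1}^2)/d_i, a_{i+1} = floor((a_0 + m_{i+1})/d_{i+1}):
  m_1 = 1*44 - 0 = 44, d_1 = (1954 - 44^2)/1 = 18/1 = 18, a_1 = floor((44 + 44)/18) = 4.
  m_2 = 18*4 - 44 = 28, d_2 = (1954 - 28^2)/18 = 1170/18 = 65, a_2 = floor((44 + 28)/65) = 1.
  m_3 = 65*1 - 28 = 37, d_3 = (1954 - 37^2)/65 = 585/65 = 9, a_3 = floor((44 + 37)/9) = 9.
  m_4 = 9*9 - 37 = 44, d_4 = (1954 - 44^2)/9 = 18/9 = 2, a_4 = floor((44 + 44)/2) = 44.
  m_5 = 2*44 - 44 = 44, d_5 = (1954 - 44^2)/2 = 18/2 = 9, a_5 = floor((44 + 44)/9) = 9.
  m_6 = 9*9 - 44 = 37, d_6 = (1954 - 37^2)/9 = 585/9 = 65, a_6 = floor((44 + 37)/65) = 1.
  m_7 = 65*1 - 37 = 28, d_7 = (1954 - 28^2)/65 = 1170/65 = 18, a_7 = floor((44 + 28)/18) = 4.
  m_8 = 18*4 - 28 = 44, d_8 = (1954 - 44^2)/18 = 18/18 = 1, a_8 = floor((44 + 44)/1) = 88.
  m_9 = 1*88 - 44 = 44, d_9 = (1954 - 44^2)/1 = 18/1 = 18: (m_9, d_9) = (m_1, d_1) = (44, 18), so from here the quotients repeat a_1, ..., a_8; the period length is 8.
Hence the expansion of sqrt(1954) is a_0 = 44 followed by the repeating block 4, 1, 9, 44, 9, 1, 4, 88 (period 8).

[44; (4, 1, 9, 44, 9, 1, 4, 88)]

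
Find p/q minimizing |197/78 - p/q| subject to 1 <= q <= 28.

Expand x = 197/78 as a continued fraction with the Euclidean algorithm:
  197 = 2*78 + 41, so a_0 = 2.
  78 = 1*41 + 37, so a_1 = 1.
  41 = 1*37 + 4, so a_2 = 1.
  37 = 9*4 + 1, so a_3 = 9.
  4 = 4*1 + 0, so a_4 = 4.
so x = [2; 1, 1, 9, 4].
Convergents (p_i = a_i*p_{i-1} + p_{i-2}, q_i = a_i*q_{i-1} + q_{i-2} with p_{-2}=0, p_{-1}=1, q_{-2}=1, q_{-1}=0), until the denominator exceeds 28:
  i=0: a_0=2, p_0 = 2*1 + 0 = 2, q_0 = 2*0 + 1 = 1.
  i=1: a_1=1, p_1 = 1*2 + 1 = 3, q_1 = 1*1 + 0 = 1.
  i=2: a_2=1, p_2 = 1*3 + 2 = 5, q_2 = 1*1 + 1 = 2.
  i=3: a_3=9, p_3 = 9*5 + 3 = 48, q_3 = 9*2 + 1 = 19.
  i=4: a_4=4, p_4 = 4*48 + 5 = 197, q_4 = 4*19 + 2 = 78.
q_4 = 78 > 28, so the last convergent with denominator <= 28 is p_3/q_3 = 48/19.
The closest fraction with denominator <= 28 is either p_3/q_3 or the intermediate fraction (k*p_3 + p_2)/(k*q_3 + q_2) with the largest k >= 1 whose denominator stays <= 28; these approach x as k grows, and every other convergent or intermediate fraction in range is farther away.
Largest k: floor((28 - q_2)/q_3) = floor((28 - 2)/19) = 1.
That gives (1*48 + 5)/(1*19 + 2) = 53/21.
Compare the errors: |x - 48/19| = |197*19 - 48*78|/(78*19) = 1/1482, and |x - 53/21| = |197*21 - 53*78|/(78*21) = 3/1638.
Cross-multiplying, 1*1638 = 1638 < 4446 = 3*1482, so 1/1482 is smaller: the convergent 48/19 is closer to x than 53/21.

48/19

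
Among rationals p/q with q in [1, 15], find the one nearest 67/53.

19/15

Expand x = 67/53 as a continued fraction with the Euclidean algorithm:
  67 = 1*53 + 14, so a_0 = 1.
  53 = 3*14 + 11, so a_1 = 3.
  14 = 1*11 + 3, so a_2 = 1.
  11 = 3*3 + 2, so a_3 = 3.
  3 = 1*2 + 1, so a_4 = 1.
  2 = 2*1 + 0, so a_5 = 2.
so x = [1; 3, 1, 3, 1, 2].
Convergents (p_i = a_i*p_{i-1} + p_{i-2}, q_i = a_i*q_{i-1} + q_{i-2} with p_{-2}=0, p_{-1}=1, q_{-2}=1, q_{-1}=0), until the denominator exceeds 15:
  i=0: a_0=1, p_0 = 1*1 + 0 = 1, q_0 = 1*0 + 1 = 1.
  i=1: a_1=3, p_1 = 3*1 + 1 = 4, q_1 = 3*1 + 0 = 3.
  i=2: a_2=1, p_2 = 1*4 + 1 = 5, q_2 = 1*3 + 1 = 4.
  i=3: a_3=3, p_3 = 3*5 + 4 = 19, q_3 = 3*4 + 3 = 15.
  i=4: a_4=1, p_4 = 1*19 + 5 = 24, q_4 = 1*15 + 4 = 19.
q_4 = 19 > 15, so the last convergent with denominator <= 15 is p_3/q_3 = 19/15.
The closest fraction with denominator <= 15 is either p_3/q_3 or the intermediate fraction (k*p_3 + p_2)/(k*q_3 + q_2) with the largest k >= 1 whose denominator stays <= 15; these approach x as k grows, and every other convergent or intermediate fraction in range is farther away.
Largest k: floor((15 - q_2)/q_3) = floor((15 - 4)/15) = 0.
Since k = 0, no intermediate fraction beyond p_3/q_3 has denominator <= 15, so the convergent 19/15 is the closest (its error is |67*15 - 19*53|/(53*15) = 2/795).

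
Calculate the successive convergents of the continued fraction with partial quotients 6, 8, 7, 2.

6/1, 49/8, 349/57, 747/122

Using the convergent recurrence p_i = a_i*p_{i-1} + p_{i-2}, q_i = a_i*q_{i-1} + q_{i-2} with p_{-2}=0, p_{-1}=1, q_{-2}=1, q_{-1}=0:
  i=0: a_0=6, p_0 = 6*1 + 0 = 6, q_0 = 6*0 + 1 = 1.
  i=1: a_1=8, p_1 = 8*6 + 1 = 49, q_1 = 8*1 + 0 = 8.
  i=2: a_2=7, p_2 = 7*49 + 6 = 349, q_2 = 7*8 + 1 = 57.
  i=3: a_3=2, p_3 = 2*349 + 49 = 747, q_3 = 2*57 + 8 = 122.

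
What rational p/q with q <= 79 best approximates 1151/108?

Expand x = 1151/108 as a continued fraction with the Euclidean algorithm:
  1151 = 10*108 + 71, so a_0 = 10.
  108 = 1*71 + 37, so a_1 = 1.
  71 = 1*37 + 34, so a_2 = 1.
  37 = 1*34 + 3, so a_3 = 1.
  34 = 11*3 + 1, so a_4 = 11.
  3 = 3*1 + 0, so a_5 = 3.
so x = [10; 1, 1, 1, 11, 3].
Convergents (p_i = a_i*p_{i-1} + p_{i-2}, q_i = a_i*q_{i-1} + q_{i-2} with p_{-2}=0, p_{-1}=1, q_{-2}=1, q_{-1}=0), until the denominator exceeds 79:
  i=0: a_0=10, p_0 = 10*1 + 0 = 10, q_0 = 10*0 + 1 = 1.
  i=1: a_1=1, p_1 = 1*10 + 1 = 11, q_1 = 1*1 + 0 = 1.
  i=2: a_2=1, p_2 = 1*11 + 10 = 21, q_2 = 1*1 + 1 = 2.
  i=3: a_3=1, p_3 = 1*21 + 11 = 32, q_3 = 1*2 + 1 = 3.
  i=4: a_4=11, p_4 = 11*32 + 21 = 373, q_4 = 11*3 + 2 = 35.
  i=5: a_5=3, p_5 = 3*373 + 32 = 1151, q_5 = 3*35 + 3 = 108.
q_5 = 108 > 79, so the last convergent with denominator <= 79 is p_4/q_4 = 373/35.
The closest fraction with denominator <= 79 is either p_4/q_4 or the intermediate fraction (k*p_4 + p_3)/(k*q_4 + q_3) with the largest k >= 1 whose denominator stays <= 79; these approach x as k grows, and every other convergent or intermediate fraction in range is farther away.
Largest k: floor((79 - q_3)/q_4) = floor((79 - 3)/35) = 2.
That gives (2*373 + 32)/(2*35 + 3) = 778/73.
Compare the errors: |x - 373/35| = |1151*35 - 373*108|/(108*35) = 1/3780, and |x - 778/73| = |1151*73 - 778*108|/(108*73) = 1/7884.
Cross-multiplying, 1*3780 = 3780 < 7884 = 1*7884, so 1/7884 is smaller: the intermediate fraction 778/73 is closer to x than 373/35.

778/73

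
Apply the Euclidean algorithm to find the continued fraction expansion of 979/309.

[3; 5, 1, 16, 3]

Run the Euclidean algorithm on 979 and 309; the successive quotients are the partial quotients a_0, a_1, ... (each step inverts the fractional part left over by the previous one):
  979 = 3*309 + 52, so a_0 = 3.
  309 = 5*52 + 49, so a_1 = 5.
  52 = 1*49 + 3, so a_2 = 1.
  49 = 16*3 + 1, so a_3 = 16.
  3 = 3*1 + 0, so a_4 = 3.
The remainder reaches 0 after 5 divisions, so the expansion has 5 partial quotients, read off in order.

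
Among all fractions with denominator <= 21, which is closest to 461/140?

Expand x = 461/140 as a continued fraction with the Euclidean algorithm:
  461 = 3*140 + 41, so a_0 = 3.
  140 = 3*41 + 17, so a_1 = 3.
  41 = 2*17 + 7, so a_2 = 2.
  17 = 2*7 + 3, so a_3 = 2.
  7 = 2*3 + 1, so a_4 = 2.
  3 = 3*1 + 0, so a_5 = 3.
so x = [3; 3, 2, 2, 2, 3].
Convergents (p_i = a_i*p_{i-1} + p_{i-2}, q_i = a_i*q_{i-1} + q_{i-2} with p_{-2}=0, p_{-1}=1, q_{-2}=1, q_{-1}=0), until the denominator exceeds 21:
  i=0: a_0=3, p_0 = 3*1 + 0 = 3, q_0 = 3*0 + 1 = 1.
  i=1: a_1=3, p_1 = 3*3 + 1 = 10, q_1 = 3*1 + 0 = 3.
  i=2: a_2=2, p_2 = 2*10 + 3 = 23, q_2 = 2*3 + 1 = 7.
  i=3: a_3=2, p_3 = 2*23 + 10 = 56, q_3 = 2*7 + 3 = 17.
  i=4: a_4=2, p_4 = 2*56 + 23 = 135, q_4 = 2*17 + 7 = 41.
q_4 = 41 > 21, so the last convergent with denominator <= 21 is p_3/q_3 = 56/17.
The closest fraction with denominator <= 21 is either p_3/q_3 or the intermediate fraction (k*p_3 + p_2)/(k*q_3 + q_2) with the largest k >= 1 whose denominator stays <= 21; these approach x as k grows, and every other convergent or intermediate fraction in range is farther away.
Largest k: floor((21 - q_2)/q_3) = floor((21 - 7)/17) = 0.
Since k = 0, no intermediate fraction beyond p_3/q_3 has denominator <= 21, so the convergent 56/17 is the closest (its error is |461*17 - 56*140|/(140*17) = 3/2380).

56/17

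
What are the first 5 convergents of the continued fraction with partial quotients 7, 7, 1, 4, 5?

7/1, 50/7, 57/8, 278/39, 1447/203

Using the convergent recurrence p_i = a_i*p_{i-1} + p_{i-2}, q_i = a_i*q_{i-1} + q_{i-2} with p_{-2}=0, p_{-1}=1, q_{-2}=1, q_{-1}=0:
  i=0: a_0=7, p_0 = 7*1 + 0 = 7, q_0 = 7*0 + 1 = 1.
  i=1: a_1=7, p_1 = 7*7 + 1 = 50, q_1 = 7*1 + 0 = 7.
  i=2: a_2=1, p_2 = 1*50 + 7 = 57, q_2 = 1*7 + 1 = 8.
  i=3: a_3=4, p_3 = 4*57 + 50 = 278, q_3 = 4*8 + 7 = 39.
  i=4: a_4=5, p_4 = 5*278 + 57 = 1447, q_4 = 5*39 + 8 = 203.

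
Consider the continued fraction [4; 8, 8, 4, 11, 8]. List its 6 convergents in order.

4/1, 33/8, 268/65, 1105/268, 12423/3013, 100489/24372

Using the convergent recurrence p_i = a_i*p_{i-1} + p_{i-2}, q_i = a_i*q_{i-1} + q_{i-2} with p_{-2}=0, p_{-1}=1, q_{-2}=1, q_{-1}=0:
  i=0: a_0=4, p_0 = 4*1 + 0 = 4, q_0 = 4*0 + 1 = 1.
  i=1: a_1=8, p_1 = 8*4 + 1 = 33, q_1 = 8*1 + 0 = 8.
  i=2: a_2=8, p_2 = 8*33 + 4 = 268, q_2 = 8*8 + 1 = 65.
  i=3: a_3=4, p_3 = 4*268 + 33 = 1105, q_3 = 4*65 + 8 = 268.
  i=4: a_4=11, p_4 = 11*1105 + 268 = 12423, q_4 = 11*268 + 65 = 3013.
  i=5: a_5=8, p_5 = 8*12423 + 1105 = 100489, q_5 = 8*3013 + 268 = 24372.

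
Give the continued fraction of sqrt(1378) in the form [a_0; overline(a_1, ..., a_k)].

Write x_i = (sqrt(1378) + m_i)/d_i with (m_0, d_0) = (0, 1). a_0 = floor(sqrt(1378)) = 37, since 37^2 = 1369 <= 1378 < 1444 = 38^2.
Iterate m_{i+1} = d_i*a_i - m_i, d_{i+1} = (1378 - m_{i+1}^2)/d_i, a_{i+1} = floor((a_0 + m_{i+1})/d_{i+1}):
  m_1 = 1*37 - 0 = 37, d_1 = (1378 - 37^2)/1 = 9/1 = 9, a_1 = floor((37 + 37)/9) = 8.
  m_2 = 9*8 - 37 = 35, d_2 = (1378 - 35^2)/9 = 153/9 = 17, a_2 = floor((37 + 35)/17) = 4.
  m_3 = 17*4 - 35 = 33, d_3 = (1378 - 33^2)/17 = 289/17 = 17, a_3 = floor((37 + 33)/17) = 4.
  m_4 = 17*4 - 33 = 35, d_4 = (1378 - 35^2)/17 = 153/17 = 9, a_4 = floor((37 + 35)/9) = 8.
  m_5 = 9*8 - 35 = 37, d_5 = (1378 - 37^2)/9 = 9/9 = 1, a_5 = floor((37 + 37)/1) = 74.
  m_6 = 1*74 - 37 = 37, d_6 = (1378 - 37^2)/1 = 9/1 = 9: (m_6, d_6) = (m_1, d_1) = (37, 9), so from here the quotients repeat a_1, ..., a_5; the period length is 5.
Hence the expansion of sqrt(1378) is a_0 = 37 followed by the repeating block 8, 4, 4, 8, 74 (period 5).

[37; overline(8, 4, 4, 8, 74)]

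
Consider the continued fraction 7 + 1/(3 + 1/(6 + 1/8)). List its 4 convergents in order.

7/1, 22/3, 139/19, 1134/155

Using the convergent recurrence p_i = a_i*p_{i-1} + p_{i-2}, q_i = a_i*q_{i-1} + q_{i-2} with p_{-2}=0, p_{-1}=1, q_{-2}=1, q_{-1}=0:
  i=0: a_0=7, p_0 = 7*1 + 0 = 7, q_0 = 7*0 + 1 = 1.
  i=1: a_1=3, p_1 = 3*7 + 1 = 22, q_1 = 3*1 + 0 = 3.
  i=2: a_2=6, p_2 = 6*22 + 7 = 139, q_2 = 6*3 + 1 = 19.
  i=3: a_3=8, p_3 = 8*139 + 22 = 1134, q_3 = 8*19 + 3 = 155.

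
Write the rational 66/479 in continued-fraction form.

[0; 7, 3, 1, 7, 2]

Run the Euclidean algorithm on 66 and 479; the successive quotients are the partial quotients a_0, a_1, ... (each step inverts the fractional part left over by the previous one):
  66 = 0*479 + 66, so a_0 = 0.
  479 = 7*66 + 17, so a_1 = 7.
  66 = 3*17 + 15, so a_2 = 3.
  17 = 1*15 + 2, so a_3 = 1.
  15 = 7*2 + 1, so a_4 = 7.
  2 = 2*1 + 0, so a_5 = 2.
The remainder reaches 0 after 6 divisions, so the expansion has 6 partial quotients, read off in order.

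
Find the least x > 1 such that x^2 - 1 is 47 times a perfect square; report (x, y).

(x, y) = (48, 7)

First expand sqrt(47) as a continued fraction. With x_i = (sqrt(47) + m_i)/d_i and (m_0, d_0) = (0, 1): a_0 = floor(sqrt(47)) = 6, since 6^2 = 36 <= 47 < 49 = 7^2.
Iterate m_{i+1} = d_i*a_i - m_i, d_{i+1} = (47 - m_{i+1}^2)/d_i, a_{i+1} = floor((a_0 + m_{i+1})/d_{i+1}):
  m_1 = 1*6 - 0 = 6, d_1 = (47 - 6^2)/1 = 11/1 = 11, a_1 = floor((6 + 6)/11) = 1.
  m_2 = 11*1 - 6 = 5, d_2 = (47 - 5^2)/11 = 22/11 = 2, a_2 = floor((6 + 5)/2) = 5.
  m_3 = 2*5 - 5 = 5, d_3 = (47 - 5^2)/2 = 22/2 = 11, a_3 = floor((6 + 5)/11) = 1.
  m_4 = 11*1 - 5 = 6, d_4 = (47 - 6^2)/11 = 11/11 = 1, a_4 = floor((6 + 6)/1) = 12.
  m_5 = 1*12 - 6 = 6, d_5 = (47 - 6^2)/1 = 11/1 = 11: (m_5, d_5) = (m_1, d_1) = (6, 11), so from here the quotients repeat a_1, ..., a_4; the period length is 4.
So sqrt(47) = [6; (1, 5, 1, 12)] with period length k = 4.
k is even, so the fundamental solution of x^2 - 47y^2 = 1 is (p_{k-1}, q_{k-1}) = (p_3, q_3); compute convergents through index 3.
Convergents (p_i = a_i*p_{i-1} + p_{i-2}, q_i = a_i*q_{i-1} + q_{i-2} with p_{-2}=0, p_{-1}=1, q_{-2}=1, q_{-1}=0):
  i=0: a_0=6, p_0 = 6*1 + 0 = 6, q_0 = 6*0 + 1 = 1.
  i=1: a_1=1, p_1 = 1*6 + 1 = 7, q_1 = 1*1 + 0 = 1.
  i=2: a_2=5, p_2 = 5*7 + 6 = 41, q_2 = 5*1 + 1 = 6.
  i=3: a_3=1, p_3 = 1*41 + 7 = 48, q_3 = 1*6 + 1 = 7.
Check: 48^2 - 47*7^2 = 2304 - 2303 = 1, so (x, y) = (48, 7) solves the equation, and by the theorem it is the least positive solution.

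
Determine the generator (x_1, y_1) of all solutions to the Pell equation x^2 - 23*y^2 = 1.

First expand sqrt(23) as a continued fraction. With x_i = (sqrt(23) + m_i)/d_i and (m_0, d_0) = (0, 1): a_0 = floor(sqrt(23)) = 4, since 4^2 = 16 <= 23 < 25 = 5^2.
Iterate m_{i+1} = d_i*a_i - m_i, d_{i+1} = (23 - m_{i+1}^2)/d_i, a_{i+1} = floor((a_0 + m_{i+1})/d_{i+1}):
  m_1 = 1*4 - 0 = 4, d_1 = (23 - 4^2)/1 = 7/1 = 7, a_1 = floor((4 + 4)/7) = 1.
  m_2 = 7*1 - 4 = 3, d_2 = (23 - 3^2)/7 = 14/7 = 2, a_2 = floor((4 + 3)/2) = 3.
  m_3 = 2*3 - 3 = 3, d_3 = (23 - 3^2)/2 = 14/2 = 7, a_3 = floor((4 + 3)/7) = 1.
  m_4 = 7*1 - 3 = 4, d_4 = (23 - 4^2)/7 = 7/7 = 1, a_4 = floor((4 + 4)/1) = 8.
  m_5 = 1*8 - 4 = 4, d_5 = (23 - 4^2)/1 = 7/1 = 7: (m_5, d_5) = (m_1, d_1) = (4, 7), so from here the quotients repeat a_1, ..., a_4; the period length is 4.
So sqrt(23) = [4; (1, 3, 1, 8)] with period length k = 4.
k is even, so the fundamental solution of x^2 - 23y^2 = 1 is (p_{k-1}, q_{k-1}) = (p_3, q_3); compute convergents through index 3.
Convergents (p_i = a_i*p_{i-1} + p_{i-2}, q_i = a_i*q_{i-1} + q_{i-2} with p_{-2}=0, p_{-1}=1, q_{-2}=1, q_{-1}=0):
  i=0: a_0=4, p_0 = 4*1 + 0 = 4, q_0 = 4*0 + 1 = 1.
  i=1: a_1=1, p_1 = 1*4 + 1 = 5, q_1 = 1*1 + 0 = 1.
  i=2: a_2=3, p_2 = 3*5 + 4 = 19, q_2 = 3*1 + 1 = 4.
  i=3: a_3=1, p_3 = 1*19 + 5 = 24, q_3 = 1*4 + 1 = 5.
Check: 24^2 - 23*5^2 = 576 - 575 = 1, so (x, y) = (24, 5) solves the equation, and by the theorem it is the least positive solution.

(x, y) = (24, 5)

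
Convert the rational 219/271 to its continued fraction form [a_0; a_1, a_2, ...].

Run the Euclidean algorithm on 219 and 271; the successive quotients are the partial quotients a_0, a_1, ... (each step inverts the fractional part left over by the previous one):
  219 = 0*271 + 219, so a_0 = 0.
  271 = 1*219 + 52, so a_1 = 1.
  219 = 4*52 + 11, so a_2 = 4.
  52 = 4*11 + 8, so a_3 = 4.
  11 = 1*8 + 3, so a_4 = 1.
  8 = 2*3 + 2, so a_5 = 2.
  3 = 1*2 + 1, so a_6 = 1.
  2 = 2*1 + 0, so a_7 = 2.
The remainder reaches 0 after 8 divisions, so the expansion has 8 partial quotients, read off in order.

[0; 1, 4, 4, 1, 2, 1, 2]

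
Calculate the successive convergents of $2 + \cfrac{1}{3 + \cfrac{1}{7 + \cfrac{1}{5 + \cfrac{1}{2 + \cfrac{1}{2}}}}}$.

Using the convergent recurrence p_i = a_i*p_{i-1} + p_{i-2}, q_i = a_i*q_{i-1} + q_{i-2} with p_{-2}=0, p_{-1}=1, q_{-2}=1, q_{-1}=0:
  i=0: a_0=2, p_0 = 2*1 + 0 = 2, q_0 = 2*0 + 1 = 1.
  i=1: a_1=3, p_1 = 3*2 + 1 = 7, q_1 = 3*1 + 0 = 3.
  i=2: a_2=7, p_2 = 7*7 + 2 = 51, q_2 = 7*3 + 1 = 22.
  i=3: a_3=5, p_3 = 5*51 + 7 = 262, q_3 = 5*22 + 3 = 113.
  i=4: a_4=2, p_4 = 2*262 + 51 = 575, q_4 = 2*113 + 22 = 248.
  i=5: a_5=2, p_5 = 2*575 + 262 = 1412, q_5 = 2*248 + 113 = 609.

2/1, 7/3, 51/22, 262/113, 575/248, 1412/609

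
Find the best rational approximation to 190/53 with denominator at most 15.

Expand x = 190/53 as a continued fraction with the Euclidean algorithm:
  190 = 3*53 + 31, so a_0 = 3.
  53 = 1*31 + 22, so a_1 = 1.
  31 = 1*22 + 9, so a_2 = 1.
  22 = 2*9 + 4, so a_3 = 2.
  9 = 2*4 + 1, so a_4 = 2.
  4 = 4*1 + 0, so a_5 = 4.
so x = [3; 1, 1, 2, 2, 4].
Convergents (p_i = a_i*p_{i-1} + p_{i-2}, q_i = a_i*q_{i-1} + q_{i-2} with p_{-2}=0, p_{-1}=1, q_{-2}=1, q_{-1}=0), until the denominator exceeds 15:
  i=0: a_0=3, p_0 = 3*1 + 0 = 3, q_0 = 3*0 + 1 = 1.
  i=1: a_1=1, p_1 = 1*3 + 1 = 4, q_1 = 1*1 + 0 = 1.
  i=2: a_2=1, p_2 = 1*4 + 3 = 7, q_2 = 1*1 + 1 = 2.
  i=3: a_3=2, p_3 = 2*7 + 4 = 18, q_3 = 2*2 + 1 = 5.
  i=4: a_4=2, p_4 = 2*18 + 7 = 43, q_4 = 2*5 + 2 = 12.
  i=5: a_5=4, p_5 = 4*43 + 18 = 190, q_5 = 4*12 + 5 = 53.
q_5 = 53 > 15, so the last convergent with denominator <= 15 is p_4/q_4 = 43/12.
The closest fraction with denominator <= 15 is either p_4/q_4 or the intermediate fraction (k*p_4 + p_3)/(k*q_4 + q_3) with the largest k >= 1 whose denominator stays <= 15; these approach x as k grows, and every other convergent or intermediate fraction in range is farther away.
Largest k: floor((15 - q_3)/q_4) = floor((15 - 5)/12) = 0.
Since k = 0, no intermediate fraction beyond p_4/q_4 has denominator <= 15, so the convergent 43/12 is the closest (its error is |190*12 - 43*53|/(53*12) = 1/636).

43/12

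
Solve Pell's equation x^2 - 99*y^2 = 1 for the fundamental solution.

First expand sqrt(99) as a continued fraction. With x_i = (sqrt(99) + m_i)/d_i and (m_0, d_0) = (0, 1): a_0 = floor(sqrt(99)) = 9, since 9^2 = 81 <= 99 < 100 = 10^2.
Iterate m_{i+1} = d_i*a_i - m_i, d_{i+1} = (99 - m_{i+1}^2)/d_i, a_{i+1} = floor((a_0 + m_{i+1})/d_{i+1}):
  m_1 = 1*9 - 0 = 9, d_1 = (99 - 9^2)/1 = 18/1 = 18, a_1 = floor((9 + 9)/18) = 1.
  m_2 = 18*1 - 9 = 9, d_2 = (99 - 9^2)/18 = 18/18 = 1, a_2 = floor((9 + 9)/1) = 18.
  m_3 = 1*18 - 9 = 9, d_3 = (99 - 9^2)/1 = 18/1 = 18: (m_3, d_3) = (m_1, d_1) = (9, 18), so from here the quotients repeat a_1, a_2; the period length is 2.
So sqrt(99) = [9; (1, 18)] with period length k = 2.
k is even, so the fundamental solution of x^2 - 99y^2 = 1 is (p_{k-1}, q_{k-1}) = (p_1, q_1); compute convergents through index 1.
Convergents (p_i = a_i*p_{i-1} + p_{i-2}, q_i = a_i*q_{i-1} + q_{i-2} with p_{-2}=0, p_{-1}=1, q_{-2}=1, q_{-1}=0):
  i=0: a_0=9, p_0 = 9*1 + 0 = 9, q_0 = 9*0 + 1 = 1.
  i=1: a_1=1, p_1 = 1*9 + 1 = 10, q_1 = 1*1 + 0 = 1.
Check: 10^2 - 99*1^2 = 100 - 99 = 1, so (x, y) = (10, 1) solves the equation, and by the theorem it is the least positive solution.

(x, y) = (10, 1)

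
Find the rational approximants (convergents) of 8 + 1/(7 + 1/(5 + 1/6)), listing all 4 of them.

Using the convergent recurrence p_i = a_i*p_{i-1} + p_{i-2}, q_i = a_i*q_{i-1} + q_{i-2} with p_{-2}=0, p_{-1}=1, q_{-2}=1, q_{-1}=0:
  i=0: a_0=8, p_0 = 8*1 + 0 = 8, q_0 = 8*0 + 1 = 1.
  i=1: a_1=7, p_1 = 7*8 + 1 = 57, q_1 = 7*1 + 0 = 7.
  i=2: a_2=5, p_2 = 5*57 + 8 = 293, q_2 = 5*7 + 1 = 36.
  i=3: a_3=6, p_3 = 6*293 + 57 = 1815, q_3 = 6*36 + 7 = 223.

8/1, 57/7, 293/36, 1815/223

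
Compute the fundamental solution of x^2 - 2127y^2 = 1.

First expand sqrt(2127) as a continued fraction. With x_i = (sqrt(2127) + m_i)/d_i and (m_0, d_0) = (0, 1): a_0 = floor(sqrt(2127)) = 46, since 46^2 = 2116 <= 2127 < 2209 = 47^2.
Iterate m_{i+1} = d_i*a_i - m_i, d_{i+1} = (2127 - m_{i+1}^2)/d_i, a_{i+1} = floor((a_0 + m_{i+1})/d_{i+1}):
  m_1 = 1*46 - 0 = 46, d_1 = (2127 - 46^2)/1 = 11/1 = 11, a_1 = floor((46 + 46)/11) = 8.
  m_2 = 11*8 - 46 = 42, d_2 = (2127 - 42^2)/11 = 363/11 = 33, a_2 = floor((46 + 42)/33) = 2.
  m_3 = 33*2 - 42 = 24, d_3 = (2127 - 24^2)/33 = 1551/33 = 47, a_3 = floor((46 + 24)/47) = 1.
  m_4 = 47*1 - 24 = 23, d_4 = (2127 - 23^2)/47 = 1598/47 = 34, a_4 = floor((46 + 23)/34) = 2.
  m_5 = 34*2 - 23 = 45, d_5 = (2127 - 45^2)/34 = 102/34 = 3, a_5 = floor((46 + 45)/3) = 30.
  m_6 = 3*30 - 45 = 45, d_6 = (2127 - 45^2)/3 = 102/3 = 34, a_6 = floor((46 + 45)/34) = 2.
  m_7 = 34*2 - 45 = 23, d_7 = (2127 - 23^2)/34 = 1598/34 = 47, a_7 = floor((46 + 23)/47) = 1.
  m_8 = 47*1 - 23 = 24, d_8 = (2127 - 24^2)/47 = 1551/47 = 33, a_8 = floor((46 + 24)/33) = 2.
  m_9 = 33*2 - 24 = 42, d_9 = (2127 - 42^2)/33 = 363/33 = 11, a_9 = floor((46 + 42)/11) = 8.
  m_10 = 11*8 - 42 = 46, d_10 = (2127 - 46^2)/11 = 11/11 = 1, a_10 = floor((46 + 46)/1) = 92.
  m_11 = 1*92 - 46 = 46, d_11 = (2127 - 46^2)/1 = 11/1 = 11: (m_11, d_11) = (m_1, d_1) = (46, 11), so from here the quotients repeat a_1, ..., a_10; the period length is 10.
So sqrt(2127) = [46; (8, 2, 1, 2, 30, 2, 1, 2, 8, 92)] with period length k = 10.
k is even, so the fundamental solution of x^2 - 2127y^2 = 1 is (p_{k-1}, q_{k-1}) = (p_9, q_9); compute convergents through index 9.
Convergents (p_i = a_i*p_{i-1} + p_{i-2}, q_i = a_i*q_{i-1} + q_{i-2} with p_{-2}=0, p_{-1}=1, q_{-2}=1, q_{-1}=0):
  i=0: a_0=46, p_0 = 46*1 + 0 = 46, q_0 = 46*0 + 1 = 1.
  i=1: a_1=8, p_1 = 8*46 + 1 = 369, q_1 = 8*1 + 0 = 8.
  i=2: a_2=2, p_2 = 2*369 + 46 = 784, q_2 = 2*8 + 1 = 17.
  i=3: a_3=1, p_3 = 1*784 + 369 = 1153, q_3 = 1*17 + 8 = 25.
  i=4: a_4=2, p_4 = 2*1153 + 784 = 3090, q_4 = 2*25 + 17 = 67.
  i=5: a_5=30, p_5 = 30*3090 + 1153 = 93853, q_5 = 30*67 + 25 = 2035.
  i=6: a_6=2, p_6 = 2*93853 + 3090 = 190796, q_6 = 2*2035 + 67 = 4137.
  i=7: a_7=1, p_7 = 1*190796 + 93853 = 284649, q_7 = 1*4137 + 2035 = 6172.
  i=8: a_8=2, p_8 = 2*284649 + 190796 = 760094, q_8 = 2*6172 + 4137 = 16481.
  i=9: a_9=8, p_9 = 8*760094 + 284649 = 6365401, q_9 = 8*16481 + 6172 = 138020.
Check: 6365401^2 - 2127*138020^2 = 40518329890801 - 40518329890800 = 1, so (x, y) = (6365401, 138020) solves the equation, and by the theorem it is the least positive solution.

(x, y) = (6365401, 138020)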